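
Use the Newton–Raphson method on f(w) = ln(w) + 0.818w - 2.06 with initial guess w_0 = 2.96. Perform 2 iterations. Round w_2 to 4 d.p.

f'(w) = 1/w + 0.818
w_0 = 2.960000: f = 1.446469, f' = 1.155838 → w_1 = 2.960000 - (1.446469)/(1.155838) = 1.708553
w_1 = 1.708553: f = -0.126756, f' = 1.403290 → w_2 = 1.708553 - (-0.126756)/(1.403290) = 1.798881

1.7989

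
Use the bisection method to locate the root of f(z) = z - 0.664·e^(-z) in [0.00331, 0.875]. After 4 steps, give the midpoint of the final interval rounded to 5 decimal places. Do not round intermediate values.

0.41191

f(0.003310) = -0.658496, f(0.875000) = 0.598204 (opposite signs)
step 1: m = 0.439155, f(m) = 0.011153 > 0 → root in [0.003310, 0.439155]
step 2: m = 0.221232, f(m) = -0.310984 < 0 → root in [0.221232, 0.439155]
step 3: m = 0.330194, f(m) = -0.147079 < 0 → root in [0.330194, 0.439155]
step 4: m = 0.384674, f(m) = -0.067292 < 0 → root in [0.384674, 0.439155]
Midpoint of [0.384674, 0.439155] = 0.411915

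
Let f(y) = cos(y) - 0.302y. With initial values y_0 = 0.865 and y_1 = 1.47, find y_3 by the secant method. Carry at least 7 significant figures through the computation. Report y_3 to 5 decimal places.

1.19954

f(y_0) = 0.387410, f(y_1) = -0.343314
y_2 = 1.470000 - (-0.343314)·(1.470000 - 0.865000)/(-0.343314 - (0.387410)) = 1.185754; f(y_2) = 0.017500
y_3 = 1.185754 - (0.017500)·(1.185754 - 1.470000)/(0.017500 - (-0.343314)) = 1.199541; f(y_3) = 0.000524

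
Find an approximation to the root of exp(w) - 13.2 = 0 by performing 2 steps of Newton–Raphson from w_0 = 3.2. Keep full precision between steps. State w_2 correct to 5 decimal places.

2.59204

f'(w) = exp(w)
w_0 = 3.200000: f = 11.332530, f' = 24.532530 → w_1 = 3.200000 - (11.332530)/(24.532530) = 2.738061
w_1 = 2.738061: f = 2.256986, f' = 15.456986 → w_2 = 2.738061 - (2.256986)/(15.456986) = 2.592044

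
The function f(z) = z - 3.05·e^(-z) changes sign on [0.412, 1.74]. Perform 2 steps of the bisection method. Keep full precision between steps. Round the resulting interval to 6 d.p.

[0.744000, 1.076000]

f(0.412000) = -1.608089, f(1.740000) = 1.204663 (opposite signs)
step 1: m = 1.076000, f(m) = 0.036082 > 0 → root in [0.412000, 1.076000]
step 2: m = 0.744000, f(m) = -0.705388 < 0 → root in [0.744000, 1.076000]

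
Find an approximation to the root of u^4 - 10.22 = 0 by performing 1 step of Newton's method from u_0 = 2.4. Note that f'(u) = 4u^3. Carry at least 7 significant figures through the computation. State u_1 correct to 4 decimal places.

u_0 = 2.400000: f = 22.957600, f' = 55.296000 → u_1 = 2.400000 - (22.957600)/(55.296000) = 1.984823

1.9848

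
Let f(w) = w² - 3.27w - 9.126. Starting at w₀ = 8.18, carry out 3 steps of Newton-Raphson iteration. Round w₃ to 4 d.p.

5.0706

f'(w) = 2w - 3.27
w_0 = 8.180000: f = 31.037800, f' = 13.090000 → w_1 = 8.180000 - (31.037800)/(13.090000) = 5.808892
w_1 = 5.808892: f = 5.622152, f' = 8.347785 → w_2 = 5.808892 - (5.622152)/(8.347785) = 5.135402
w_2 = 5.135402: f = 0.453589, f' = 7.000804 → w_3 = 5.135402 - (0.453589)/(7.000804) = 5.070611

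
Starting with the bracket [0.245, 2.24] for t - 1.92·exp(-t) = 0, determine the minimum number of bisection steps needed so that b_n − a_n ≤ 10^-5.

18

Initial width b − a = 2.24 − 0.245 = 1.995000.
After n steps the width is (b−a)/2^n; need (b−a)/2^n ≤ 10^-5.
So n ≥ log₂(1.995000/10^-5) = log₂(199500.0000) ≈ 17.6060.
Hence n = 18.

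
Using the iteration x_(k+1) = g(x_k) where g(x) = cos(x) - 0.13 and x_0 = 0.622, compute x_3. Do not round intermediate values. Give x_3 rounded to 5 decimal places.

x_1 = g(0.622000) = 0.682715
x_2 = g(0.682715) = 0.645863
x_3 = g(0.645863) = 0.668581

0.66858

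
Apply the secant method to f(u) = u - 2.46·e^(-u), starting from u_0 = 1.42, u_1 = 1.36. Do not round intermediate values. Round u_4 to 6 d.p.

0.950751

f(u_0) = 0.825384, f(u_1) = 0.728614
u_2 = 1.360000 - (0.728614)·(1.360000 - 1.420000)/(0.728614 - (0.825384)) = 0.908235; f(u_2) = -0.083724
u_3 = 0.908235 - (-0.083724)·(0.908235 - 1.360000)/(-0.083724 - (0.728614)) = 0.954796; f(u_3) = 0.007966
u_4 = 0.954796 - (0.007966)·(0.954796 - 0.908235)/(0.007966 - (-0.083724)) = 0.950751; f(u_4) = 0.000083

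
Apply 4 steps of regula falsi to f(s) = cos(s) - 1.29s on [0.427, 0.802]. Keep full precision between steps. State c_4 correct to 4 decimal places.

0.6275

False-position update: c = (a·f(b) − b·f(a))/(f(b) − f(a)); replace the endpoint whose sign matches f(c).
f(0.427000) = 0.359382, f(0.802000) = -0.339309
step 1: c = 0.619887, f(c) = 0.014290 > 0 → new bracket [0.619887, 0.802000]
step 2: c = 0.627247, f(c) = 0.000498 > 0 → new bracket [0.627247, 0.802000]
step 3: c = 0.627503, f(c) = 0.000017 > 0 → new bracket [0.627503, 0.802000]
step 4: c = 0.627512, f(c) = 0.000001 > 0 → new bracket [0.627512, 0.802000]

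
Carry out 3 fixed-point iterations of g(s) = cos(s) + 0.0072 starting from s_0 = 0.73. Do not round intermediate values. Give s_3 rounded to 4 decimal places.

0.7475

s_1 = g(0.730000) = 0.752374
s_2 = g(0.752374) = 0.737268
s_3 = g(0.737268) = 0.747508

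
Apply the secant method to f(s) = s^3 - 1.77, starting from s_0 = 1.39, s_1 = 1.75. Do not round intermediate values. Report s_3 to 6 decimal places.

1.228579

Secant update: s_(k+1) = s_k − f(s_k)·(s_k − s_(k-1))/(f(s_k) − f(s_(k-1))).
f(s_0) = 0.915619, f(s_1) = 3.589375
s_2 = 1.750000 - (3.589375)·(1.750000 - 1.390000)/(3.589375 - (0.915619)) = 1.266719; f(s_2) = 0.262549
s_3 = 1.266719 - (0.262549)·(1.266719 - 1.750000)/(0.262549 - (3.589375)) = 1.228579; f(s_3) = 0.084426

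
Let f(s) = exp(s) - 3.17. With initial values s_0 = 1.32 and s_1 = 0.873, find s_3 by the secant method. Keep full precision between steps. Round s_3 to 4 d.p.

1.1572

Secant update: s_(k+1) = s_k − f(s_k)·(s_k − s_(k-1))/(f(s_k) − f(s_(k-1))).
f(s_0) = 0.573421, f(s_1) = -0.775918
s_2 = 0.873000 - (-0.775918)·(0.873000 - 1.320000)/(-0.775918 - (0.573421)) = 1.130041; f(s_2) = -0.074217
s_3 = 1.130041 - (-0.074217)·(1.130041 - 0.873000)/(-0.074217 - (-0.775918)) = 1.157227; f(s_3) = 0.011101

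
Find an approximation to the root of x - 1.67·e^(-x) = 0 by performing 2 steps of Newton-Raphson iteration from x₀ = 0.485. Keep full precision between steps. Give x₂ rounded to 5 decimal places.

Newton update: x ← x − f(x)/f'(x).
f'(x) = 1 + 1.67·e^(-x)
x_0 = 0.485000: f = -0.543214, f' = 2.028214 → x_1 = 0.485000 - (-0.543214)/(2.028214) = 0.752829
x_1 = 0.752829: f = -0.033795, f' = 1.786624 → x_2 = 0.752829 - (-0.033795)/(1.786624) = 0.771744

0.77174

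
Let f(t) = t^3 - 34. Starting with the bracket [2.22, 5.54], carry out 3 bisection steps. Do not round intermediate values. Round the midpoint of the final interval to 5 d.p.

f(2.220000) = -23.058952, f(5.540000) = 136.031464 (opposite signs)
step 1: m = 3.880000, f(m) = 24.411072 > 0 → root in [2.220000, 3.880000]
step 2: m = 3.050000, f(m) = -5.627375 < 0 → root in [3.050000, 3.880000]
step 3: m = 3.465000, f(m) = 7.601570 > 0 → root in [3.050000, 3.465000]
Midpoint of [3.050000, 3.465000] = 3.257500

3.25750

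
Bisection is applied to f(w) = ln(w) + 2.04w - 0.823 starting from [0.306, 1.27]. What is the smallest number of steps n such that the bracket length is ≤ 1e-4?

Initial width b − a = 1.27 − 0.306 = 0.964000.
After n steps the width is (b−a)/2^n; need (b−a)/2^n ≤ 1e-4.
So n ≥ log₂(0.964000/1e-4) = log₂(9640.0000) ≈ 13.2348.
Hence n = 14.

14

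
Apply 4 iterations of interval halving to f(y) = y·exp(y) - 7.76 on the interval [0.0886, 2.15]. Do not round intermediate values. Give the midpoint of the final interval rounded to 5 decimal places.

f(0.088600) = -7.663192, f(2.150000) = 10.697446 (opposite signs)
step 1: m = 1.119300, f(m) = -4.331909 < 0 → root in [1.119300, 2.150000]
step 2: m = 1.634650, f(m) = 0.621934 > 0 → root in [1.119300, 1.634650]
step 3: m = 1.376975, f(m) = -2.303192 < 0 → root in [1.376975, 1.634650]
step 4: m = 1.505812, f(m) = -0.972076 < 0 → root in [1.505812, 1.634650]
Midpoint of [1.505812, 1.634650] = 1.570231

1.57023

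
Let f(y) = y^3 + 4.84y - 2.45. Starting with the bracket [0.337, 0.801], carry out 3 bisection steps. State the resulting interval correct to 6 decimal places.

[0.453000, 0.511000]

f(0.337000) = -0.780647, f(0.801000) = 1.940762 (opposite signs)
step 1: m = 0.569000, f(m) = 0.488180 > 0 → root in [0.337000, 0.569000]
step 2: m = 0.453000, f(m) = -0.164520 < 0 → root in [0.453000, 0.569000]
step 3: m = 0.511000, f(m) = 0.156673 > 0 → root in [0.453000, 0.511000]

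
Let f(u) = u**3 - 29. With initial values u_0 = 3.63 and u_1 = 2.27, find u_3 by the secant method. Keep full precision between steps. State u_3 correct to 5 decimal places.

3.12162

f(u_0) = 18.832147, f(u_1) = -17.302917
u_2 = 2.270000 - (-17.302917)·(2.270000 - 3.630000)/(-17.302917 - (18.832147)) = 2.921223; f(u_2) = -4.071628
u_3 = 2.921223 - (-4.071628)·(2.921223 - 2.270000)/(-4.071628 - (-17.302917)) = 3.121621; f(u_3) = 1.418703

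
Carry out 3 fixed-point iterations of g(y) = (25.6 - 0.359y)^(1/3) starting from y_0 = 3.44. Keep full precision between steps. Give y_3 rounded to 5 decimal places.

y_1 = g(3.440000) = 2.899050
y_2 = g(2.899050) = 2.906732
y_3 = g(2.906732) = 2.906623

2.90662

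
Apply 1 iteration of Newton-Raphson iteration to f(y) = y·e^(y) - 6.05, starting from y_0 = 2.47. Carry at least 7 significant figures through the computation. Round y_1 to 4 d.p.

1.9057

Newton update: y ← y − f(y)/f'(y).
f'(y) = (y + 1)·e^(y)
y_0 = 2.470000: f = 23.151444, f' = 41.023891 → y_1 = 2.470000 - (23.151444)/(41.023891) = 1.905659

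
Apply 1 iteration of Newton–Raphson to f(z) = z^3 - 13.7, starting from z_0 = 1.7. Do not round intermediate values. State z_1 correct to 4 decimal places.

f'(z) = 3z^2
z_0 = 1.700000: f = -8.787000, f' = 8.670000 → z_1 = 1.700000 - (-8.787000)/(8.670000) = 2.713495

2.7135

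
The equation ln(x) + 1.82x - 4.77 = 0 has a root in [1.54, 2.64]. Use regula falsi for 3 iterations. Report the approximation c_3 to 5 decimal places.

False-position update: c = (a·f(b) − b·f(a))/(f(b) − f(a)); replace the endpoint whose sign matches f(c).
f(1.540000) = -1.535418, f(2.640000) = 1.005579
step 1: c = 2.204684, f(c) = 0.033109 > 0 → new bracket [1.540000, 2.204684]
step 2: c = 2.190654, f(c) = 0.001189 > 0 → new bracket [1.540000, 2.190654]
step 3: c = 2.190150, f(c) = 0.000043 > 0 → new bracket [1.540000, 2.190150]

2.19015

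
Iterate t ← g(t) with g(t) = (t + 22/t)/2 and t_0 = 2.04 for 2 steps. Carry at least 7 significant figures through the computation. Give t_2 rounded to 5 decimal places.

4.92157

t_1 = g(2.040000) = 6.412157
t_2 = g(6.412157) = 4.921570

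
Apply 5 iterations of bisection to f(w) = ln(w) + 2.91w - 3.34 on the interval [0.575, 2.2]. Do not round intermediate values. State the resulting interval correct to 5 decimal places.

[1.08281, 1.13359]

f(0.575000) = -2.220135, f(2.200000) = 3.850457 (opposite signs)
step 1: m = 1.387500, f(m) = 1.025129 > 0 → root in [0.575000, 1.387500]
step 2: m = 0.981250, f(m) = -0.503491 < 0 → root in [0.981250, 1.387500]
step 3: m = 1.184375, f(m) = 0.275746 > 0 → root in [0.981250, 1.184375]
step 4: m = 1.082813, f(m) = -0.109454 < 0 → root in [1.082813, 1.184375]
step 5: m = 1.133594, f(m) = 0.084151 > 0 → root in [1.082813, 1.133594]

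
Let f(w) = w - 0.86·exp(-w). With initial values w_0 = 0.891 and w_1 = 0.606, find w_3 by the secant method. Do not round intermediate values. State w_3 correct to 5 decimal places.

f(w_0) = 0.538189, f(w_1) = 0.136845
w_2 = 0.606000 - (0.136845)·(0.606000 - 0.891000)/(0.136845 - (0.538189)) = 0.508824; f(w_2) = -0.008210
w_3 = 0.508824 - (-0.008210)·(0.508824 - 0.606000)/(-0.008210 - (0.136845)) = 0.514324; f(w_3) = 0.000126

0.51432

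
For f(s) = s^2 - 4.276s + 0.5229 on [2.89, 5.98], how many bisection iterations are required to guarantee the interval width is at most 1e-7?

Initial width b − a = 5.98 − 2.89 = 3.090000.
After n steps the width is (b−a)/2^n; need (b−a)/2^n ≤ 1e-7.
So n ≥ log₂(3.090000/1e-7) = log₂(30900000.0000) ≈ 24.8811.
Hence n = 25.

25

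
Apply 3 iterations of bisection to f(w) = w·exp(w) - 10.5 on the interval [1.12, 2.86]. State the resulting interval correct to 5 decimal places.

f(1.120000) = -7.067363, f(2.860000) = 39.439967 (opposite signs)
step 1: m = 1.990000, f(m) = 4.057912 > 0 → root in [1.120000, 1.990000]
step 2: m = 1.555000, f(m) = -3.136940 < 0 → root in [1.555000, 1.990000]
step 3: m = 1.772500, f(m) = -0.067865 < 0 → root in [1.772500, 1.990000]

[1.77250, 1.99000]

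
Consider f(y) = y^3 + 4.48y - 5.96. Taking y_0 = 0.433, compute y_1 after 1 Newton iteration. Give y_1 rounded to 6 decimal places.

1.214161

f'(y) = 3y^2 + 4.48
y_0 = 0.433000: f = -3.938977, f' = 5.042467 → y_1 = 0.433000 - (-3.938977)/(5.042467) = 1.214161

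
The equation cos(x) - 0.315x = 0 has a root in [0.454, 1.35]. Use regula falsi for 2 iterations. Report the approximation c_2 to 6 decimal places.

1.186802

False-position update: c = (a·f(b) − b·f(a))/(f(b) − f(a)); replace the endpoint whose sign matches f(c).
f(0.454000) = 0.755690, f(1.350000) = -0.206243
step 1: c = 1.157893, f(c) = 0.036534 > 0 → new bracket [1.157893, 1.350000]
step 2: c = 1.186802, f(c) = 0.000784 > 0 → new bracket [1.186802, 1.350000]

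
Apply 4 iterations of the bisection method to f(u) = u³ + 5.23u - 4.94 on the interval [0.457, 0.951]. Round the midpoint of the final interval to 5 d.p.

0.84294

f(0.457000) = -2.454446, f(0.951000) = 0.893815 (opposite signs)
step 1: m = 0.704000, f(m) = -0.909166 < 0 → root in [0.704000, 0.951000]
step 2: m = 0.827500, f(m) = -0.045539 < 0 → root in [0.827500, 0.951000]
step 3: m = 0.889250, f(m) = 0.413966 > 0 → root in [0.827500, 0.889250]
step 4: m = 0.858375, f(m) = 0.181759 > 0 → root in [0.827500, 0.858375]
Midpoint of [0.827500, 0.858375] = 0.842937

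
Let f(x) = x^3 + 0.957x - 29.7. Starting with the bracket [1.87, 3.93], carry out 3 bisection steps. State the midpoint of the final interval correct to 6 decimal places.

3.028750

f(1.870000) = -21.371207, f(3.930000) = 34.759467 (opposite signs)
step 1: m = 2.900000, f(m) = -2.535700 < 0 → root in [2.900000, 3.930000]
step 2: m = 3.415000, f(m) = 13.394653 > 0 → root in [2.900000, 3.415000]
step 3: m = 3.157500, f(m) = 4.801391 > 0 → root in [2.900000, 3.157500]
Midpoint of [2.900000, 3.157500] = 3.028750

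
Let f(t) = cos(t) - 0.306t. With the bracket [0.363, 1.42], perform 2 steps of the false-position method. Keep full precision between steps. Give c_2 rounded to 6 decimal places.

f(0.363000) = 0.823758, f(1.420000) = -0.284295
step 1: c = 1.148804, f(c) = 0.058045 > 0 → new bracket [1.148804, 1.420000]
step 2: c = 1.194786, f(c) = 0.001608 > 0 → new bracket [1.194786, 1.420000]

1.194786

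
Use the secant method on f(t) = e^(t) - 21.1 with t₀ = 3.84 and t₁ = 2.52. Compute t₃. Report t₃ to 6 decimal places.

f(t_0) = 25.425474, f(t_1) = -8.671403
t_2 = 2.520000 - (-8.671403)·(2.520000 - 3.840000)/(-8.671403 - (25.425474)) = 2.855698; f(t_2) = -3.713432
t_3 = 2.855698 - (-3.713432)·(2.855698 - 2.520000)/(-3.713432 - (-8.671403)) = 3.107130; f(t_3) = 1.256782

3.107130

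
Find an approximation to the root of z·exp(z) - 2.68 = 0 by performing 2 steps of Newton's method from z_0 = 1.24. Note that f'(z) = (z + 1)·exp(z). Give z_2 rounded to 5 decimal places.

z_0 = 1.240000: f = 1.604961, f' = 7.740574 → z_1 = 1.240000 - (1.604961)/(7.740574) = 1.032656
z_1 = 1.032656: f = 0.220231, f' = 5.708747 → z_2 = 1.032656 - (0.220231)/(5.708747) = 0.994078

0.99408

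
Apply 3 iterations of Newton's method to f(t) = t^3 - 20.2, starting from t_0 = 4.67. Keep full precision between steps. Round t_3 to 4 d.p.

f'(t) = 3t^2
t_0 = 4.670000: f = 81.647563, f' = 65.426700 → t_1 = 4.670000 - (81.647563)/(65.426700) = 3.422076
t_1 = 3.422076: f = 19.874570, f' = 35.131808 → t_2 = 3.422076 - (19.874570)/(35.131808) = 2.856361
t_2 = 2.856361: f = 3.104482, f' = 24.476401 → t_3 = 2.856361 - (3.104482)/(24.476401) = 2.729526

2.7295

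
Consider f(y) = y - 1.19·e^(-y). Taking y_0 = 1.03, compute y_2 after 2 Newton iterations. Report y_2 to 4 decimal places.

0.6322

f'(y) = 1 + 1.19·e^(-y)
y_0 = 1.030000: f = 0.605162, f' = 1.424838 → y_1 = 1.030000 - (0.605162)/(1.424838) = 0.605277
y_1 = 0.605277: f = -0.044372, f' = 1.649649 → y_2 = 0.605277 - (-0.044372)/(1.649649) = 0.632175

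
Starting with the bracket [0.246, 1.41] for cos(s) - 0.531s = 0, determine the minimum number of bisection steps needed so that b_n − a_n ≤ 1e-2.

7

Initial width b − a = 1.41 − 0.246 = 1.164000.
After n steps the width is (b−a)/2^n; need (b−a)/2^n ≤ 1e-2.
So n ≥ log₂(1.164000/1e-2) = log₂(116.4000) ≈ 6.8629.
Hence n = 7.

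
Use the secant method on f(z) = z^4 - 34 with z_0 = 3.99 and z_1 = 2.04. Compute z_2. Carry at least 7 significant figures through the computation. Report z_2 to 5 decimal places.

Secant update: z_(k+1) = z_k − f(z_k)·(z_k − z_(k-1))/(f(z_k) − f(z_(k-1))).
f(z_0) = 219.449584, f(z_1) = -16.681085
z_2 = 2.040000 - (-16.681085)·(2.040000 - 3.990000)/(-16.681085 - (219.449584)) = 2.177755; f(z_2) = -11.507597

2.17775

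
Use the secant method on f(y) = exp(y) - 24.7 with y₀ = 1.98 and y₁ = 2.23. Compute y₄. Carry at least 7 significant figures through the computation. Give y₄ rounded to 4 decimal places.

Secant update: y_(k+1) = y_k − f(y_k)·(y_k − y_(k-1))/(f(y_k) − f(y_(k-1))).
f(y_0) = -17.457257, f(y_1) = -15.400134
y_2 = 2.230000 - (-15.400134)·(2.230000 - 1.980000)/(-15.400134 - (-17.457257)) = 4.101562; f(y_2) = 35.734615
y_3 = 4.101562 - (35.734615)·(4.101562 - 2.230000)/(35.734615 - (-15.400134)) = 2.793654; f(y_3) = -8.359380
y_4 = 2.793654 - (-8.359380)·(2.793654 - 4.101562)/(-8.359380 - (35.734615)) = 3.041608; f(y_4) = -3.761105

3.0416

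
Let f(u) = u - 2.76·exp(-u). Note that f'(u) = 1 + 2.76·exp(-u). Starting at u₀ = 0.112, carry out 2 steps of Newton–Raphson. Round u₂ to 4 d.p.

0.9955

u_0 = 0.112000: f = -2.355562, f' = 3.467562 → u_1 = 0.112000 - (-2.355562)/(3.467562) = 0.791314
u_1 = 0.791314: f = -0.459654, f' = 2.250967 → u_2 = 0.791314 - (-0.459654)/(2.250967) = 0.995516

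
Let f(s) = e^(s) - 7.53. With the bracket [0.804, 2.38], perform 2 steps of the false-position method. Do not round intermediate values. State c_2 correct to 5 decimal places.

False-position update: c = (a·f(b) − b·f(a))/(f(b) − f(a)); replace the endpoint whose sign matches f(c).
f(0.804000) = -5.295539, f(2.380000) = 3.274903
step 1: c = 1.777785, f(c) = -1.613262 < 0 → new bracket [1.777785, 2.380000]
step 2: c = 1.976537, f(c) = -0.312297 < 0 → new bracket [1.976537, 2.380000]

1.97654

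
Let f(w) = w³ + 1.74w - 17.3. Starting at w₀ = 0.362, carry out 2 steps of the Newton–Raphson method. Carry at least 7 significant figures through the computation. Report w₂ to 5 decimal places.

f'(w) = 3w² + 1.74
w_0 = 0.362000: f = -16.622682, f' = 2.133132 → w_1 = 0.362000 - (-16.622682)/(2.133132) = 8.154618
w_1 = 8.154618: f = 539.153079, f' = 201.233367 → w_2 = 8.154618 - (539.153079)/(201.233367) = 5.475375

5.47537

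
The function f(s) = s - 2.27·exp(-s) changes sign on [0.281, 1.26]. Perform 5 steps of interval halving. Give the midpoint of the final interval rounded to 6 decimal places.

f(0.281000) = -1.432914, f(1.260000) = 0.616105 (opposite signs)
step 1: m = 0.770500, f(m) = -0.280014 < 0 → root in [0.770500, 1.260000]
step 2: m = 1.015250, f(m) = 0.192802 > 0 → root in [0.770500, 1.015250]
step 3: m = 0.892875, f(m) = -0.036637 < 0 → root in [0.892875, 1.015250]
step 4: m = 0.954063, f(m) = 0.079720 > 0 → root in [0.892875, 0.954063]
step 5: m = 0.923469, f(m) = 0.021963 > 0 → root in [0.892875, 0.923469]
Midpoint of [0.892875, 0.923469] = 0.908172

0.908172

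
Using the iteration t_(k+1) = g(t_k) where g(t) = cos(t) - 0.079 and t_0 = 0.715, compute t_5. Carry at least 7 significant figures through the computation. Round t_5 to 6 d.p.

t_1 = g(0.715000) = 0.676093
t_2 = g(0.676093) = 0.701023
t_3 = g(0.701023) = 0.685183
t_4 = g(0.685183) = 0.695304
t_5 = g(0.695304) = 0.688859

0.688859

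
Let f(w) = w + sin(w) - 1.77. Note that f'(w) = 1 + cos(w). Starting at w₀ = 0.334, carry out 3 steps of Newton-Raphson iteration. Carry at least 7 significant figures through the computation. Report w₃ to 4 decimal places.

0.9542

Newton update: w ← w − f(w)/f'(w).
w_0 = 0.334000: f = -1.108175, f' = 1.944739 → w_1 = 0.334000 - (-1.108175)/(1.944739) = 0.903833
w_1 = 0.903833: f = -0.080464, f' = 1.618603 → w_2 = 0.903833 - (-0.080464)/(1.618603) = 0.953545
w_2 = 0.953545: f = -0.000983, f' = 1.578796 → w_3 = 0.953545 - (-0.000983)/(1.578796) = 0.954167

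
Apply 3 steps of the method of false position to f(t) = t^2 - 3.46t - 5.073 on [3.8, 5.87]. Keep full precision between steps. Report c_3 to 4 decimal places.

4.5643

f(3.800000) = -3.781000, f(5.870000) = 9.073700
step 1: c = 4.408857, f(c) = -0.889627 < 0 → new bracket [4.408857, 5.870000]
step 2: c = 4.539322, f(c) = -0.173608 < 0 → new bracket [4.539322, 5.870000]
step 3: c = 4.564304, f(c) = -0.032619 < 0 → new bracket [4.564304, 5.870000]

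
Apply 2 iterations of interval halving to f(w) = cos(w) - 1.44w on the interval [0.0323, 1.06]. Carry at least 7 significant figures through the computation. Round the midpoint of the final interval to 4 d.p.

f(0.032300) = 0.952966, f(1.060000) = -1.037528 (opposite signs)
step 1: m = 0.546150, f(m) = 0.068075 > 0 → root in [0.546150, 1.060000]
step 2: m = 0.803075, f(m) = -0.461930 < 0 → root in [0.546150, 0.803075]
Midpoint of [0.546150, 0.803075] = 0.674613

0.6746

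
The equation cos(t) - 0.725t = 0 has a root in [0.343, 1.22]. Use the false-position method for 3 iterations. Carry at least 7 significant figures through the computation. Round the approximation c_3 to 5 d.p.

0.87928

False-position update: c = (a·f(b) − b·f(a))/(f(b) − f(a)); replace the endpoint whose sign matches f(c).
f(0.343000) = 0.693075, f(1.220000) = -0.540854
step 1: c = 0.835594, f(c) = 0.064931 > 0 → new bracket [0.835594, 1.220000]
step 2: c = 0.876797, f(c) = 0.003939 > 0 → new bracket [0.876797, 1.220000]
step 3: c = 0.879278, f(c) = 0.000231 > 0 → new bracket [0.879278, 1.220000]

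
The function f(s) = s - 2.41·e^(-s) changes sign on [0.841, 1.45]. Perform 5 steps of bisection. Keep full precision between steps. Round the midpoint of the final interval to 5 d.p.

f(0.841000) = -0.198382, f(1.450000) = 0.884686 (opposite signs)
step 1: m = 1.145500, f(m) = 0.378964 > 0 → root in [0.841000, 1.145500]
step 2: m = 0.993250, f(m) = 0.100656 > 0 → root in [0.841000, 0.993250]
step 3: m = 0.917125, f(m) = -0.046071 < 0 → root in [0.917125, 0.993250]
step 4: m = 0.955187, f(m) = 0.027964 > 0 → root in [0.917125, 0.955187]
step 5: m = 0.936156, f(m) = -0.008882 < 0 → root in [0.936156, 0.955187]
Midpoint of [0.936156, 0.955187] = 0.945672

0.94567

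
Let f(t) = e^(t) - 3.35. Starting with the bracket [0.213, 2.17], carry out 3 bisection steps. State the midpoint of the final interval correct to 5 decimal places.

f(0.213000) = -2.112615, f(2.170000) = 5.408284 (opposite signs)
step 1: m = 1.191500, f(m) = -0.057984 < 0 → root in [1.191500, 2.170000]
step 2: m = 1.680750, f(m) = 2.019582 > 0 → root in [1.191500, 1.680750]
step 3: m = 1.436125, f(m) = 0.854372 > 0 → root in [1.191500, 1.436125]
Midpoint of [1.191500, 1.436125] = 1.313813

1.31381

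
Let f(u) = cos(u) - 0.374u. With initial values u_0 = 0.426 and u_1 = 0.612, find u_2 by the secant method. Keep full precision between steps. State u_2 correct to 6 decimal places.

1.290263

f(u_0) = 0.751302, f(u_1) = 0.589613
u_2 = 0.612000 - (0.589613)·(0.612000 - 0.426000)/(0.589613 - (0.751302)) = 1.290263; f(u_2) = -0.205691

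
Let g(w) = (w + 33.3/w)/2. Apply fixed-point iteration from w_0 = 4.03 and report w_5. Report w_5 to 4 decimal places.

w_1 = g(4.030000) = 6.146514
w_2 = g(6.146514) = 5.782110
w_3 = g(5.782110) = 5.770627
w_4 = g(5.770627) = 5.770615
w_5 = g(5.770615) = 5.770615

5.7706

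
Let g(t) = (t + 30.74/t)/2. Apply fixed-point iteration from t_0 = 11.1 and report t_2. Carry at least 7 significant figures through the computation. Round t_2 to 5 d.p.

t_1 = g(11.100000) = 6.934685
t_2 = g(6.934685) = 5.683737

5.68374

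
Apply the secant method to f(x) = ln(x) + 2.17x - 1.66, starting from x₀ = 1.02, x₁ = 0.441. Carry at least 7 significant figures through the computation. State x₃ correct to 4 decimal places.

f(x_0) = 0.573203, f(x_1) = -1.521740
x_2 = 0.441000 - (-1.521740)·(0.441000 - 1.020000)/(-1.521740 - (0.573203)) = 0.861578; f(x_2) = 0.060636
x_3 = 0.861578 - (0.060636)·(0.861578 - 0.441000)/(0.060636 - (-1.521740)) = 0.845462; f(x_3) = 0.006781

0.8455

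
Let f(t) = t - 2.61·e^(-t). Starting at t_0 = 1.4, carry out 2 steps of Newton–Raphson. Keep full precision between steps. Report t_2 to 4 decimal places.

0.9794

Newton update: t ← t − f(t)/f'(t).
f'(t) = 1 + 2.61·e^(-t)
t_0 = 1.400000: f = 0.756382, f' = 1.643618 → t_1 = 1.400000 - (0.756382)/(1.643618) = 0.939807
t_1 = 0.939807: f = -0.079929, f' = 2.019736 → t_2 = 0.939807 - (-0.079929)/(2.019736) = 0.979381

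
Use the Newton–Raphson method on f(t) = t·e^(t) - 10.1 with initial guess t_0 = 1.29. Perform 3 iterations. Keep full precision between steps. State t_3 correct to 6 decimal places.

f'(t) = (t + 1)·e^(t)
t_0 = 1.290000: f = -5.413705, f' = 8.319081 → t_1 = 1.290000 - (-5.413705)/(8.319081) = 1.940758
t_1 = 1.940758: f = 3.415484, f' = 20.479509 → t_2 = 1.940758 - (3.415484)/(20.479509) = 1.773982
t_2 = 1.773982: f = 0.356341, f' = 16.350618 → t_3 = 1.773982 - (0.356341)/(16.350618) = 1.752188

1.752188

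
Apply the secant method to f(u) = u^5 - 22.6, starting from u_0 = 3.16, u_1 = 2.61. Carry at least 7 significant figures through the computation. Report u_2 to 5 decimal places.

2.33066

Secant update: u_(k+1) = u_k − f(u_k)·(u_k − u_(k-1))/(f(u_k) − f(u_(k-1))).
f(u_0) = 292.490575, f(u_1) = 98.516284
u_2 = 2.610000 - (98.516284)·(2.610000 - 3.160000)/(98.516284 - (292.490575)) = 2.330664; f(u_2) = 46.169927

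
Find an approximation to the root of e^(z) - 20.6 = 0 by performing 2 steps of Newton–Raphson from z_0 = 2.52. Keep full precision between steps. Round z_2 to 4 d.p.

f'(z) = e^(z)
z_0 = 2.520000: f = -8.171403, f' = 12.428597 → z_1 = 2.520000 - (-8.171403)/(12.428597) = 3.177468
z_1 = 3.177468: f = 3.385942, f' = 23.985942 → z_2 = 3.177468 - (3.385942)/(23.985942) = 3.036304

3.0363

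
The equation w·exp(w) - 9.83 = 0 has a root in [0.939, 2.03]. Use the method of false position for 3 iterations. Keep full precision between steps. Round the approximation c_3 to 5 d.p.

f(0.939000) = -7.428580, f(2.030000) = 5.626595
step 1: c = 1.559794, f(c) = -2.408742 < 0 → new bracket [1.559794, 2.030000]
step 2: c = 1.700747, f(c) = -0.513238 < 0 → new bracket [1.700747, 2.030000]
step 3: c = 1.728270, f(c) = -0.098276 < 0 → new bracket [1.728270, 2.030000]

1.72827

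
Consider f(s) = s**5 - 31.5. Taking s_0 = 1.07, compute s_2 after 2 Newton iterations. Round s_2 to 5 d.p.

f'(s) = 5s**4
s_0 = 1.070000: f = -30.097448, f' = 6.553980 → s_1 = 1.070000 - (-30.097448)/(6.553980) = 5.662240
s_1 = 5.662240: f = 5788.745508, f' = 5139.525768 → s_2 = 5.662240 - (5788.745508)/(5139.525768) = 4.535921

4.53592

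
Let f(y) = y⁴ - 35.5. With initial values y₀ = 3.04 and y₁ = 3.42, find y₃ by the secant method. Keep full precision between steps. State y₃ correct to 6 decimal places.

f(y_0) = 49.907171, f(y_1) = 101.305773
y_2 = 3.420000 - (101.305773)·(3.420000 - 3.040000)/(101.305773 - (49.907171)) = 2.671026; f(y_2) = 15.399411
y_3 = 2.671026 - (15.399411)·(2.671026 - 3.420000)/(15.399411 - (101.305773)) = 2.536767; f(y_3) = 5.911621

2.536767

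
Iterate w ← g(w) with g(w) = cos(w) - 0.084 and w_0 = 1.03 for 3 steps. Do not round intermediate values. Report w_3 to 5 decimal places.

w_1 = g(1.030000) = 0.430819
w_2 = g(0.430819) = 0.824624
w_3 = g(0.824624) = 0.594833

0.59483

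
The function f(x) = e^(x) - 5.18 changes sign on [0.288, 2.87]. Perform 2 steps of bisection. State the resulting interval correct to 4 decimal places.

[1.5790, 2.2245]

f(0.288000) = -3.846243, f(2.870000) = 12.457018 (opposite signs)
step 1: m = 1.579000, f(m) = -0.329897 < 0 → root in [1.579000, 2.870000]
step 2: m = 2.224500, f(m) = 4.068857 > 0 → root in [1.579000, 2.224500]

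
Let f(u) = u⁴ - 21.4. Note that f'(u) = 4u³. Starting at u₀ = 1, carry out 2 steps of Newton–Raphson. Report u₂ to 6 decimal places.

4.598570

u_0 = 1.000000: f = -20.400000, f' = 4.000000 → u_1 = 1.000000 - (-20.400000)/(4.000000) = 6.100000
u_1 = 6.100000: f = 1363.184100, f' = 907.924000 → u_2 = 6.100000 - (1363.184100)/(907.924000) = 4.598570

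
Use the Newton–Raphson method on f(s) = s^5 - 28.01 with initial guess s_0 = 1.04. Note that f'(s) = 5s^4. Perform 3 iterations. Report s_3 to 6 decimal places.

Newton update: s ← s − f(s)/f'(s).
s_0 = 1.040000: f = -26.793347, f' = 5.849293 → s_1 = 1.040000 - (-26.793347)/(5.849293) = 5.620613
s_1 = 5.620613: f = 5581.416320, f' = 4990.048453 → s_2 = 5.620613 - (5581.416320)/(4990.048453) = 4.502104
s_2 = 4.502104: f = 1821.588392, f' = 2054.149063 → s_3 = 4.502104 - (1821.588392)/(2054.149063) = 3.615319

3.615319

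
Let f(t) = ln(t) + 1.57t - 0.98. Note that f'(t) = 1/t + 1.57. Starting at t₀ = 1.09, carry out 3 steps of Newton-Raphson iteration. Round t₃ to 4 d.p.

0.7814

t_0 = 1.090000: f = 0.817478, f' = 2.487431 → t_1 = 1.090000 - (0.817478)/(2.487431) = 0.761357
t_1 = 0.761357: f = -0.057323, f' = 2.883445 → t_2 = 0.761357 - (-0.057323)/(2.883445) = 0.781237
t_2 = 0.781237: f = -0.000335, f' = 2.850022 → t_3 = 0.781237 - (-0.000335)/(2.850022) = 0.781354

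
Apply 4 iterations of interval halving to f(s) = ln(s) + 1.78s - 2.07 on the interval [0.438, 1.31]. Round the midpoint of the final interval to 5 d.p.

f(0.438000) = -2.115896, f(1.310000) = 0.531827 (opposite signs)
step 1: m = 0.874000, f(m) = -0.648955 < 0 → root in [0.874000, 1.310000]
step 2: m = 1.092000, f(m) = -0.038229 < 0 → root in [1.092000, 1.310000]
step 3: m = 1.201000, f(m) = 0.250935 > 0 → root in [1.092000, 1.201000]
step 4: m = 1.146500, f(m) = 0.107484 > 0 → root in [1.092000, 1.146500]
Midpoint of [1.092000, 1.146500] = 1.119250

1.11925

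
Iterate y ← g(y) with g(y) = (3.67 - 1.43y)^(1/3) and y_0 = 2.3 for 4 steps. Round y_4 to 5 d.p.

1.25251

y_1 = g(2.300000) = 0.724950
y_2 = g(0.724950) = 1.380918
y_3 = g(1.380918) = 1.192379
y_4 = g(1.192379) = 1.252506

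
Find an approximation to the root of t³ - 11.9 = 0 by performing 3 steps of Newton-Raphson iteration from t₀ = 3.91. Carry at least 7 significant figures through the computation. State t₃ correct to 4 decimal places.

f'(t) = 3t²
t_0 = 3.910000: f = 47.876471, f' = 45.864300 → t_1 = 3.910000 - (47.876471)/(45.864300) = 2.866128
t_1 = 2.866128: f = 11.644346, f' = 24.644064 → t_2 = 2.866128 - (11.644346)/(24.644064) = 2.393627
t_2 = 2.393627: f = 1.814162, f' = 17.188347 → t_3 = 2.393627 - (1.814162)/(17.188347) = 2.288081

2.2881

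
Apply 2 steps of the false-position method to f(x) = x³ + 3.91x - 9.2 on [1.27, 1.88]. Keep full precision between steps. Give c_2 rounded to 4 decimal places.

f(1.270000) = -2.185917, f(1.880000) = 4.795472
step 1: c = 1.460995, f(c) = -0.369008 < 0 → new bracket [1.460995, 1.880000]
step 2: c = 1.490933, f(c) = -0.056282 < 0 → new bracket [1.490933, 1.880000]

1.4909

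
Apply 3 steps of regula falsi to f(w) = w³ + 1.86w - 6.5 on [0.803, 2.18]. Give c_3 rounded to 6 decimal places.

f(0.803000) = -4.488638, f(2.180000) = 7.915032
step 1: c = 1.301309, f(c) = -1.875925 < 0 → new bracket [1.301309, 2.180000]
step 2: c = 1.469664, f(c) = -0.592081 < 0 → new bracket [1.469664, 2.180000]
step 3: c = 1.519102, f(c) = -0.168882 < 0 → new bracket [1.519102, 2.180000]

1.519102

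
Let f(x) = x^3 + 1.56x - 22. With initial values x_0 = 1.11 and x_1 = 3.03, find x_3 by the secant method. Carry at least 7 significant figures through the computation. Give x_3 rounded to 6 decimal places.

2.577920

Secant update: x_(k+1) = x_k − f(x_k)·(x_k − x_(k-1))/(f(x_k) − f(x_(k-1))).
f(x_0) = -18.900769, f(x_1) = 10.544927
x_2 = 3.030000 - (10.544927)·(3.030000 - 1.110000)/(10.544927 - (-18.900769)) = 2.342420; f(x_2) = -5.493120
x_3 = 2.342420 - (-5.493120)·(2.342420 - 3.030000)/(-5.493120 - (10.544927)) = 2.577920; f(x_3) = -0.846431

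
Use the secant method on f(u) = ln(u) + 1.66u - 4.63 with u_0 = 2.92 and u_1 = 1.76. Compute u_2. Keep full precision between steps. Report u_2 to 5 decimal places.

f(u_0) = 1.288784, f(u_1) = -1.143086
u_2 = 1.760000 - (-1.143086)·(1.760000 - 2.920000)/(-1.143086 - (1.288784)) = 2.305251; f(u_2) = 0.031907

2.30525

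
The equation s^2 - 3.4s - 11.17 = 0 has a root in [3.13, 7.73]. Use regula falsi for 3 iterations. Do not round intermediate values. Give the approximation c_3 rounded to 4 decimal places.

f(3.130000) = -12.015100, f(7.730000) = 22.300900
step 1: c = 4.740603, f(c) = -4.814732 < 0 → new bracket [4.740603, 7.730000]
step 2: c = 5.271409, f(c) = -1.305035 < 0 → new bracket [5.271409, 7.730000]
step 3: c = 5.407331, f(c) = -0.315700 < 0 → new bracket [5.407331, 7.730000]

5.4073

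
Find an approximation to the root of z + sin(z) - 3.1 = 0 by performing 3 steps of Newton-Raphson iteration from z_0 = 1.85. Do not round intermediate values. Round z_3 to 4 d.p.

2.5021

f'(z) = 1 + cos(z)
z_0 = 1.850000: f = -0.288725, f' = 0.724410 → z_1 = 1.850000 - (-0.288725)/(0.724410) = 2.248566
z_1 = 2.248566: f = -0.072461, f' = 0.372943 → z_2 = 2.248566 - (-0.072461)/(0.372943) = 2.442861
z_2 = 2.442861: f = -0.013892, f' = 0.234342 → z_3 = 2.442861 - (-0.013892)/(0.234342) = 2.502142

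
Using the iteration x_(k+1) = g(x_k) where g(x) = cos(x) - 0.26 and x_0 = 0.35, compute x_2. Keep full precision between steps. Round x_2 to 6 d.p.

0.517967

x_1 = g(0.350000) = 0.679373
x_2 = g(0.679373) = 0.517967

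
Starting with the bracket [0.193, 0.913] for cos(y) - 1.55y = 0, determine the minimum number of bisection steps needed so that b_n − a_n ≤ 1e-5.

17

Initial width b − a = 0.913 − 0.193 = 0.720000.
After n steps the width is (b−a)/2^n; need (b−a)/2^n ≤ 1e-5.
So n ≥ log₂(0.720000/1e-5) = log₂(72000.0000) ≈ 16.1357.
Hence n = 17.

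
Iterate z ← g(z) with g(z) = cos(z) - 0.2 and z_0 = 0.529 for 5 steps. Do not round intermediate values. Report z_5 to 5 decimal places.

z_1 = g(0.529000) = 0.663312
z_2 = g(0.663312) = 0.587957
z_3 = g(0.587957) = 0.632076
z_4 = g(0.632076) = 0.606803
z_5 = g(0.606803) = 0.621475

0.62148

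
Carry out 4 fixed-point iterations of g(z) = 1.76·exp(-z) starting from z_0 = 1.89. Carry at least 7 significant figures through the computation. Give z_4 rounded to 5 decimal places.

1.11475

z_1 = g(1.890000) = 0.265886
z_2 = g(0.265886) = 1.349086
z_3 = g(1.349086) = 0.456680
z_4 = g(0.456680) = 1.114754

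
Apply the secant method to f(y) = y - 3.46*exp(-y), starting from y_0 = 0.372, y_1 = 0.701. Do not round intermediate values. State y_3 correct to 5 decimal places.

1.11402

f(y_0) = -2.013166, f(y_1) = -1.015468
y_2 = 0.701000 - (-1.015468)·(0.701000 - 0.372000)/(-1.015468 - (-2.013166)) = 1.035860; f(y_2) = -0.192167
y_3 = 1.035860 - (-0.192167)·(1.035860 - 0.701000)/(-0.192167 - (-1.015468)) = 1.114020; f(y_3) = -0.021680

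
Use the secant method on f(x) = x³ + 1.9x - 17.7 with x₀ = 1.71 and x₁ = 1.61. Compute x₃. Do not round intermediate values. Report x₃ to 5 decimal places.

2.27641

f(x_0) = -9.450789, f(x_1) = -10.467719
x_2 = 1.610000 - (-10.467719)·(1.610000 - 1.710000)/(-10.467719 - (-9.450789)) = 2.639345; f(x_2) = 5.700810
x_3 = 2.639345 - (5.700810)·(2.639345 - 1.610000)/(5.700810 - (-10.467719)) = 2.276412; f(x_3) = -1.578340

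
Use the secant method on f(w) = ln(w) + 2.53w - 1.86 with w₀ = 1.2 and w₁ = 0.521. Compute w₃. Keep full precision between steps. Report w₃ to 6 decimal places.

0.817345

f(w_0) = 1.358322, f(w_1) = -1.193875
w_2 = 0.521000 - (-1.193875)·(0.521000 - 1.200000)/(-1.193875 - (1.358322)) = 0.838625; f(w_2) = 0.085729
w_3 = 0.838625 - (0.085729)·(0.838625 - 0.521000)/(0.085729 - (-1.193875)) = 0.817345; f(w_3) = 0.006189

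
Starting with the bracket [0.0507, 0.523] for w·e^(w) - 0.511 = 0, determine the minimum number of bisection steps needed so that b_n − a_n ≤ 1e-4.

Initial width b − a = 0.523 − 0.0507 = 0.472300.
After n steps the width is (b−a)/2^n; need (b−a)/2^n ≤ 1e-4.
So n ≥ log₂(0.472300/1e-4) = log₂(4723.0000) ≈ 12.2055.
Hence n = 13.

13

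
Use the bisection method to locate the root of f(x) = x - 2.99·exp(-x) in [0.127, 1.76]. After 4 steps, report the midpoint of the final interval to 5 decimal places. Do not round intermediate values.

1.09659

f(0.127000) = -2.506394, f(1.760000) = 1.245586 (opposite signs)
step 1: m = 0.943500, f(m) = -0.220396 < 0 → root in [0.943500, 1.760000]
step 2: m = 1.351750, f(m) = 0.577977 > 0 → root in [0.943500, 1.351750]
step 3: m = 1.147625, f(m) = 0.198630 > 0 → root in [0.943500, 1.147625]
step 4: m = 1.045562, f(m) = -0.005405 < 0 → root in [1.045562, 1.147625]
Midpoint of [1.045562, 1.147625] = 1.096594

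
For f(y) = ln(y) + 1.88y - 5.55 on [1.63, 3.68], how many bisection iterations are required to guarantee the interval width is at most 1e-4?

15

Initial width b − a = 3.68 − 1.63 = 2.050000.
After n steps the width is (b−a)/2^n; need (b−a)/2^n ≤ 1e-4.
So n ≥ log₂(2.050000/1e-4) = log₂(20500.0000) ≈ 14.3233.
Hence n = 15.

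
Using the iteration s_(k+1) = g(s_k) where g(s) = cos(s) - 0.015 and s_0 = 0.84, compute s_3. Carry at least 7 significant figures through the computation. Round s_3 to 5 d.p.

s_1 = g(0.840000) = 0.652463
s_2 = g(0.652463) = 0.779591
s_3 = g(0.779591) = 0.696201

0.69620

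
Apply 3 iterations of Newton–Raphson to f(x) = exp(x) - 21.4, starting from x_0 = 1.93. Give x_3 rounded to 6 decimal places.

3.118319

f'(x) = exp(x)
x_0 = 1.930000: f = -14.510490, f' = 6.889510 → x_1 = 1.930000 - (-14.510490)/(6.889510) = 4.036171
x_1 = 4.036171: f = 35.209196, f' = 56.609196 → x_2 = 4.036171 - (35.209196)/(56.609196) = 3.414202
x_2 = 3.414202: f = 8.992683, f' = 30.392683 → x_3 = 3.414202 - (8.992683)/(30.392683) = 3.118319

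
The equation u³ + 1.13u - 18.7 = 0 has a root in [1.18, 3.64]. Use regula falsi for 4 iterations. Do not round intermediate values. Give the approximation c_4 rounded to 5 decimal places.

2.49029

False-position update: c = (a·f(b) − b·f(a))/(f(b) − f(a)); replace the endpoint whose sign matches f(c).
f(1.180000) = -15.723568, f(3.640000) = 33.641744
step 1: c = 1.963546, f(c) = -8.910720 < 0 → new bracket [1.963546, 3.640000]
step 2: c = 2.314604, f(c) = -3.684250 < 0 → new bracket [2.314604, 3.640000]
step 3: c = 2.445427, f(c) = -1.312734 < 0 → new bracket [2.445427, 3.640000]
step 4: c = 2.490290, f(c) = -0.442329 < 0 → new bracket [2.490290, 3.640000]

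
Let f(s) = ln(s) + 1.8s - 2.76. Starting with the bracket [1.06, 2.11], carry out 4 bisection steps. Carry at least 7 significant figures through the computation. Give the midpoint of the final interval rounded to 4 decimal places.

1.3553

f(1.060000) = -0.793731, f(2.110000) = 1.784688 (opposite signs)
step 1: m = 1.585000, f(m) = 0.553584 > 0 → root in [1.060000, 1.585000]
step 2: m = 1.322500, f(m) = -0.099976 < 0 → root in [1.322500, 1.585000]
step 3: m = 1.453750, f(m) = 0.230896 > 0 → root in [1.322500, 1.453750]
step 4: m = 1.388125, f(m) = 0.066579 > 0 → root in [1.322500, 1.388125]
Midpoint of [1.322500, 1.388125] = 1.355313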